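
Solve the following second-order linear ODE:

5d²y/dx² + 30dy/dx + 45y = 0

Characteristic equation: 5r² + 30r + 45 = 0
Divide by 5: r² + 6r + 9 = 0
Factored: (r + 3)² = 0
Repeated root: r = -3
General solution: y = (C₁ + C₂x)e^(-3x)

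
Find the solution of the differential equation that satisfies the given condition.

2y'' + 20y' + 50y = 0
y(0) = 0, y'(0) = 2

General solution: y = (C₁ + C₂x)e^(-5x)
Repeated root r = -5
Applying ICs: C₁ = 0, C₂ = 2
Particular solution: y = 2xe^(-5x)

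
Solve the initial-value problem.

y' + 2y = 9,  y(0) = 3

General solution: y = 9/2 + Ce^(-2x)
Applying y(0) = 3: C = 3 - 9/2 = -3/2
Particular solution: y = 9/2 - (3/2)e^(-2x)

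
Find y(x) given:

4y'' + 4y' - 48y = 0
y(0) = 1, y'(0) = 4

General solution: y = C₁e^(3x) + C₂e^(-4x)
Applying ICs: C₁ = 8/7, C₂ = -1/7
Particular solution: y = (8/7)e^(3x) - (1/7)e^(-4x)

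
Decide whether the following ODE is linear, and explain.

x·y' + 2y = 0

Linear (y and its derivatives appear to the first power only, no products of y terms)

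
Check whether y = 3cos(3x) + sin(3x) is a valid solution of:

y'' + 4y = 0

Verification:
y'' = -27cos(3x) - 9sin(3x)
y'' + 4y ≠ 0 (frequency mismatch: got 9 instead of 4)

No, it is not a solution.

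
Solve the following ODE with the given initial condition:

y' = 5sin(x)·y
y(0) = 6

General solution: y = Ce^(-5cos(x))
Applying IC y(0) = 6:
Particular solution: y = 6e^(5(1-cos(x)))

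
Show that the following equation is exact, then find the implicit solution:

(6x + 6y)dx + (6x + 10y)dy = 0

Verify exactness: ∂M/∂y = ∂N/∂x ✓
Find F(x,y) such that ∂F/∂x = M, ∂F/∂y = N
Solution: 3x² + 6xy + 5y² = C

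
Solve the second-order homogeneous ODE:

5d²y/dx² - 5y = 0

Characteristic equation: 5r² - 5 = 0
Divide by 5: r² - 1 = 0
Roots: r = 1, -1 (distinct real)
General solution: y = C₁e^x + C₂e^(-x)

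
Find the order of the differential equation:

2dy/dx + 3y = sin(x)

The order is 1 (highest derivative is of order 1).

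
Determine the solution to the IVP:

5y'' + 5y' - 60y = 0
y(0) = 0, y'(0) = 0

General solution: y = C₁e^(3x) + C₂e^(-4x)
Applying ICs: C₁ = 0, C₂ = 0
Particular solution: y = 0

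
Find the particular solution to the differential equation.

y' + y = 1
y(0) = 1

General solution: y = 1 + Ce^(-x)
Applying y(0) = 1: C = 1 - 1 = 0
Particular solution: y = 1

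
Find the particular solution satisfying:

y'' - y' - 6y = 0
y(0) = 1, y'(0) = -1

General solution: y = C₁e^(3x) + C₂e^(-2x)
Applying ICs: C₁ = 1/5, C₂ = 4/5
Particular solution: y = (1/5)e^(3x) + (4/5)e^(-2x)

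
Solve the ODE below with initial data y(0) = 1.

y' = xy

General solution: y = Ce^(x²/2)
Applying IC y(0) = 1:
Particular solution: y = e^(x²/2)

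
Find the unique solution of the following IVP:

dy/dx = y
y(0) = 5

General solution: y = Ce^x
Applying IC y(0) = 5:
Particular solution: y = 5e^x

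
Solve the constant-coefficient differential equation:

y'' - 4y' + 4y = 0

Characteristic equation: r² - 4r + 4 = 0
Factored: (r - 2)² = 0
Repeated root: r = 2
General solution: y = (C₁ + C₂x)e^(2x)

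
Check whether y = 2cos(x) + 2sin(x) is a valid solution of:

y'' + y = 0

Verification:
y'' = -2cos(x) - 2sin(x)
y'' + y = 0 ✓

Yes, it is a solution.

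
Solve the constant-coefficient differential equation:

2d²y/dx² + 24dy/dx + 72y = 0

Characteristic equation: 2r² + 24r + 72 = 0
Divide by 2: r² + 12r + 36 = 0
Factored: (r + 6)² = 0
Repeated root: r = -6
General solution: y = (C₁ + C₂x)e^(-6x)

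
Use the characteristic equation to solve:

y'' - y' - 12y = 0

Characteristic equation: r² - r - 12 = 0
Roots: r = 4, -3 (distinct real)
General solution: y = C₁e^(4x) + C₂e^(-3x)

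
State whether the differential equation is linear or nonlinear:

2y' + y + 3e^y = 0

Nonlinear (e^y is nonlinear in y)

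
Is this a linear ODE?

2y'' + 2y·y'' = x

No. Nonlinear (y·y'' term)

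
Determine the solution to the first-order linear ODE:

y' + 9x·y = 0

Using integrating factor method:

General solution: y = Ce^(-9x^2/2)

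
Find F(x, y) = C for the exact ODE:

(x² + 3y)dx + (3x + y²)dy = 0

Verify exactness: ∂M/∂y = ∂N/∂x ✓
Find F(x,y) such that ∂F/∂x = M, ∂F/∂y = N
Solution: x³/3 + 3xy + y³/3 = C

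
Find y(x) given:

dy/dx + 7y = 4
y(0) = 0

General solution: y = 4/7 + Ce^(-7x)
Applying y(0) = 0: C = 0 - 4/7 = -4/7
Particular solution: y = 4/7 - (4/7)e^(-7x)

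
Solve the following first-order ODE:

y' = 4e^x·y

Separating variables and integrating:
ln|y| = 4e^x + C

General solution: y = Ce^(4e^x)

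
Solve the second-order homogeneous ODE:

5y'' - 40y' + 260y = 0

Characteristic equation: 5r² - 40r + 260 = 0
Divide by 5: r² - 8r + 52 = 0
Roots: r = 4 ± 6i (complex conjugates)
General solution: y = e^(4x)(C₁cos(6x) + C₂sin(6x))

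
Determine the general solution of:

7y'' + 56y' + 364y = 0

Characteristic equation: 7r² + 56r + 364 = 0
Divide by 7: r² + 8r + 52 = 0
Roots: r = -4 ± 6i (complex conjugates)
General solution: y = e^(-4x)(C₁cos(6x) + C₂sin(6x))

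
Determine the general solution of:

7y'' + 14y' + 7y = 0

Characteristic equation: 7r² + 14r + 7 = 0
Divide by 7: r² + 2r + 1 = 0
Factored: (r + 1)² = 0
Repeated root: r = -1
General solution: y = (C₁ + C₂x)e^(-x)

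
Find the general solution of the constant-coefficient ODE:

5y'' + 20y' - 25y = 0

Characteristic equation: 5r² + 20r - 25 = 0
Divide by 5: r² + 4r - 5 = 0
Roots: r = 1, -5 (distinct real)
General solution: y = C₁e^x + C₂e^(-5x)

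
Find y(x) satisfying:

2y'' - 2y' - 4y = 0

Characteristic equation: 2r² - 2r - 4 = 0
Divide by 2: r² - r - 2 = 0
Roots: r = 2, -1 (distinct real)
General solution: y = C₁e^(2x) + C₂e^(-x)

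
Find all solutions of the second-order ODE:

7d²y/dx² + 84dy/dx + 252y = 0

Characteristic equation: 7r² + 84r + 252 = 0
Divide by 7: r² + 12r + 36 = 0
Factored: (r + 6)² = 0
Repeated root: r = -6
General solution: y = (C₁ + C₂x)e^(-6x)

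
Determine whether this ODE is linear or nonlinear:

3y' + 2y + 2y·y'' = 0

Nonlinear (y·y'' term)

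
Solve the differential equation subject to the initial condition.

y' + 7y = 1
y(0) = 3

General solution: y = 1/7 + Ce^(-7x)
Applying y(0) = 3: C = 3 - 1/7 = 20/7
Particular solution: y = 1/7 + (20/7)e^(-7x)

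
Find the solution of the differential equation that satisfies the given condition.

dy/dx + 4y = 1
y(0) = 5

General solution: y = 1/4 + Ce^(-4x)
Applying y(0) = 5: C = 5 - 1/4 = 19/4
Particular solution: y = 1/4 + (19/4)e^(-4x)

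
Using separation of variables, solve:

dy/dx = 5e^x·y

Separating variables and integrating:
ln|y| = 5e^x + C

General solution: y = Ce^(5e^x)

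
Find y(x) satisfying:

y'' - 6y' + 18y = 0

Characteristic equation: r² - 6r + 18 = 0
Roots: r = 3 ± 3i (complex conjugates)
General solution: y = e^(3x)(C₁cos(3x) + C₂sin(3x))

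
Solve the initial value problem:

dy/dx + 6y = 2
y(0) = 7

General solution: y = 1/3 + Ce^(-6x)
Applying y(0) = 7: C = 7 - 1/3 = 20/3
Particular solution: y = 1/3 + (20/3)e^(-6x)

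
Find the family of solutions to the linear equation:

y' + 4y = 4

Using integrating factor method:

General solution: y = 1 + Ce^(-4x)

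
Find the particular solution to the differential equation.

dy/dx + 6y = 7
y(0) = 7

General solution: y = 7/6 + Ce^(-6x)
Applying y(0) = 7: C = 7 - 7/6 = 35/6
Particular solution: y = 7/6 + (35/6)e^(-6x)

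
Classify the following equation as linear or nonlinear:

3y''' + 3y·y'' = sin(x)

Nonlinear (y·y'' term)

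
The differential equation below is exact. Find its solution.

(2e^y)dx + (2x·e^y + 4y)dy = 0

Verify exactness: ∂M/∂y = ∂N/∂x ✓
Find F(x,y) such that ∂F/∂x = M, ∂F/∂y = N
Solution: 2x·e^y + 2y² = C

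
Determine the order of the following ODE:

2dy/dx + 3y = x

The order is 1 (highest derivative is of order 1).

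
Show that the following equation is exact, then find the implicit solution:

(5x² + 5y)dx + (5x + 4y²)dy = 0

Verify exactness: ∂M/∂y = ∂N/∂x ✓
Find F(x,y) such that ∂F/∂x = M, ∂F/∂y = N
Solution: 5x³/3 + 5xy + 4y³/3 = C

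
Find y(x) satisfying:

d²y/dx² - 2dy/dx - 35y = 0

Characteristic equation: r² - 2r - 35 = 0
Roots: r = 7, -5 (distinct real)
General solution: y = C₁e^(7x) + C₂e^(-5x)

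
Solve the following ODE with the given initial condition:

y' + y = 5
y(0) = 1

General solution: y = 5 + Ce^(-x)
Applying y(0) = 1: C = 1 - 5 = -4
Particular solution: y = 5 - 4e^(-x)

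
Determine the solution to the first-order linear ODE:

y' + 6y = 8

Using integrating factor method:

General solution: y = 4/3 + Ce^(-6x)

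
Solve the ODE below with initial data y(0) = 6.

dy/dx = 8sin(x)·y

General solution: y = Ce^(-8cos(x))
Applying IC y(0) = 6:
Particular solution: y = 6e^(8(1-cos(x)))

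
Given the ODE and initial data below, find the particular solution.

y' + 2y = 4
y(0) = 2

General solution: y = 2 + Ce^(-2x)
Applying y(0) = 2: C = 2 - 2 = 0
Particular solution: y = 2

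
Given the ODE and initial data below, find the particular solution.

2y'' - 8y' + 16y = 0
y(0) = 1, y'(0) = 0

General solution: y = e^(2x)(C₁cos(2x) + C₂sin(2x))
Complex roots r = 2 ± 2i
Applying ICs: C₁ = 1, C₂ = -1
Particular solution: y = e^(2x)(cos(2x) - sin(2x))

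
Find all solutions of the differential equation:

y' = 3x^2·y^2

Separating variables and integrating:
-1/y = x^3 + C

General solution: y^-1 = -x^3 + C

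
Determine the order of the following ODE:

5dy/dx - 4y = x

The order is 1 (highest derivative is of order 1).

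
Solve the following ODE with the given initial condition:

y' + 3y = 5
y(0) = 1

General solution: y = 5/3 + Ce^(-3x)
Applying y(0) = 1: C = 1 - 5/3 = -2/3
Particular solution: y = 5/3 - (2/3)e^(-3x)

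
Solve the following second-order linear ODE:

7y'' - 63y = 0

Characteristic equation: 7r² - 63 = 0
Divide by 7: r² - 9 = 0
Roots: r = 3, -3 (distinct real)
General solution: y = C₁e^(3x) + C₂e^(-3x)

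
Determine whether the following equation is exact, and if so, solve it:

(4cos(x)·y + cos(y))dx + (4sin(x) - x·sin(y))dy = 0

Verify exactness: ∂M/∂y = ∂N/∂x ✓
Find F(x,y) such that ∂F/∂x = M, ∂F/∂y = N
Solution: 4sin(x)·y + x·cos(y) = C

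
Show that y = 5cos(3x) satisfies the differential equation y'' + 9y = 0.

Verification:
y'' = -45cos(3x)
y'' + 9y = 0 ✓

Yes, it is a solution.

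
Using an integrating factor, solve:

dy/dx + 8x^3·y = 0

Using integrating factor method:

General solution: y = Ce^(-2x^4)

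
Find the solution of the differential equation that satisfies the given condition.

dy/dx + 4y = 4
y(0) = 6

General solution: y = 1 + Ce^(-4x)
Applying y(0) = 6: C = 6 - 1 = 5
Particular solution: y = 1 + 5e^(-4x)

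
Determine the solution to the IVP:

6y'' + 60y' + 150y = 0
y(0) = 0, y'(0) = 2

General solution: y = (C₁ + C₂x)e^(-5x)
Repeated root r = -5
Applying ICs: C₁ = 0, C₂ = 2
Particular solution: y = 2xe^(-5x)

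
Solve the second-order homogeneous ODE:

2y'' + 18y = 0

Characteristic equation: 2r² + 18 = 0
Divide by 2: r² + 9 = 0
Roots: r = ±3i (complex conjugates)
General solution: y = C₁cos(3x) + C₂sin(3x)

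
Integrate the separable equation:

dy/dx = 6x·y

Separating variables and integrating:
ln|y| = 3x^2 + C

General solution: y = Ce^(3x^2)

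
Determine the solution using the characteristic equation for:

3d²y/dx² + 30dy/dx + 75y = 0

Characteristic equation: 3r² + 30r + 75 = 0
Divide by 3: r² + 10r + 25 = 0
Factored: (r + 5)² = 0
Repeated root: r = -5
General solution: y = (C₁ + C₂x)e^(-5x)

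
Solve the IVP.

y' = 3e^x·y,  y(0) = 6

General solution: y = Ce^(3e^x)
Applying IC y(0) = 6:
Particular solution: y = 6e^(3(e^x - 1))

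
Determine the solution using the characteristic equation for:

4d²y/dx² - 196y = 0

Characteristic equation: 4r² - 196 = 0
Divide by 4: r² - 49 = 0
Roots: r = 7, -7 (distinct real)
General solution: y = C₁e^(7x) + C₂e^(-7x)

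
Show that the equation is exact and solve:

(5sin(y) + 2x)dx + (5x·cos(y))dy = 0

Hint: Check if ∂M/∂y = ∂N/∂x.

Verify exactness: ∂M/∂y = ∂N/∂x ✓
Find F(x,y) such that ∂F/∂x = M, ∂F/∂y = N
Solution: 5x·sin(y) + x² = C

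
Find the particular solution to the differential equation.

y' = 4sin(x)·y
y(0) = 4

General solution: y = Ce^(-4cos(x))
Applying IC y(0) = 4:
Particular solution: y = 4e^(4(1-cos(x)))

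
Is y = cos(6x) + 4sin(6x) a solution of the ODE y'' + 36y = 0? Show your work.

Verification:
y'' = -36cos(6x) - 144sin(6x)
y'' + 36y = 0 ✓

Yes, it is a solution.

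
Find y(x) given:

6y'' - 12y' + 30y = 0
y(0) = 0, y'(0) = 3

General solution: y = e^x(C₁cos(2x) + C₂sin(2x))
Complex roots r = 1 ± 2i
Applying ICs: C₁ = 0, C₂ = 3/2
Particular solution: y = e^x((3/2)sin(2x))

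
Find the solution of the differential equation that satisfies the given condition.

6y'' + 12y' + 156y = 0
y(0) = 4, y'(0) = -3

General solution: y = e^(-x)(C₁cos(5x) + C₂sin(5x))
Complex roots r = -1 ± 5i
Applying ICs: C₁ = 4, C₂ = 1/5
Particular solution: y = e^(-x)(4cos(5x) + (1/5)sin(5x))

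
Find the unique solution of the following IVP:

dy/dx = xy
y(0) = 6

General solution: y = Ce^(x²/2)
Applying IC y(0) = 6:
Particular solution: y = 6e^(x²/2)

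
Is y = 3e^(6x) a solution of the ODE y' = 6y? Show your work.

Verification:
y = 3e^(6x)
y' = 18e^(6x)
6y = 18e^(6x)
y' = 6y ✓

Yes, it is a solution.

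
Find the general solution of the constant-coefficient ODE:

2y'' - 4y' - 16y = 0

Characteristic equation: 2r² - 4r - 16 = 0
Divide by 2: r² - 2r - 8 = 0
Roots: r = 4, -2 (distinct real)
General solution: y = C₁e^(4x) + C₂e^(-2x)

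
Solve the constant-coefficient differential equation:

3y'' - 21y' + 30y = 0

Characteristic equation: 3r² - 21r + 30 = 0
Divide by 3: r² - 7r + 10 = 0
Roots: r = 2, 5 (distinct real)
General solution: y = C₁e^(2x) + C₂e^(5x)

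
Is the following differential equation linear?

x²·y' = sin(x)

Yes. Linear (y and its derivatives appear to the first power only, no products of y terms)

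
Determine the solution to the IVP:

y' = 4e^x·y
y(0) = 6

General solution: y = Ce^(4e^x)
Applying IC y(0) = 6:
Particular solution: y = 6e^(4(e^x - 1))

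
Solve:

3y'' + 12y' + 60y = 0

Characteristic equation: 3r² + 12r + 60 = 0
Divide by 3: r² + 4r + 20 = 0
Roots: r = -2 ± 4i (complex conjugates)
General solution: y = e^(-2x)(C₁cos(4x) + C₂sin(4x))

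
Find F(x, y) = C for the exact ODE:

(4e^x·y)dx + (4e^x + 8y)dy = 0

Verify exactness: ∂M/∂y = ∂N/∂x ✓
Find F(x,y) such that ∂F/∂x = M, ∂F/∂y = N
Solution: 4e^x·y + 4y² = C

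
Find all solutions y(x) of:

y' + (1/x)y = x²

Using integrating factor method:

General solution: y = (1/4)x^3 + C/x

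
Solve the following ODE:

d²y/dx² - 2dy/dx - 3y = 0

Characteristic equation: r² - 2r - 3 = 0
Roots: r = 3, -1 (distinct real)
General solution: y = C₁e^(3x) + C₂e^(-x)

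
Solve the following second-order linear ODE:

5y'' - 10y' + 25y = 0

Characteristic equation: 5r² - 10r + 25 = 0
Divide by 5: r² - 2r + 5 = 0
Roots: r = 1 ± 2i (complex conjugates)
General solution: y = e^x(C₁cos(2x) + C₂sin(2x))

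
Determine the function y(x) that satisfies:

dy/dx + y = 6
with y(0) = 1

General solution: y = 6 + Ce^(-x)
Applying y(0) = 1: C = 1 - 6 = -5
Particular solution: y = 6 - 5e^(-x)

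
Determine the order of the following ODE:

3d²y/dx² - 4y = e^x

The order is 2 (highest derivative is of order 2).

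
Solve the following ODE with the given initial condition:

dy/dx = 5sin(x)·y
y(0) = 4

General solution: y = Ce^(-5cos(x))
Applying IC y(0) = 4:
Particular solution: y = 4e^(5(1-cos(x)))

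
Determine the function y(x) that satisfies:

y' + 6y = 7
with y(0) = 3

General solution: y = 7/6 + Ce^(-6x)
Applying y(0) = 3: C = 3 - 7/6 = 11/6
Particular solution: y = 7/6 + (11/6)e^(-6x)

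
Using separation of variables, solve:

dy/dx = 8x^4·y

Separating variables and integrating:
ln|y| = 8x^5/5 + C

General solution: y = Ce^(8x^5/5)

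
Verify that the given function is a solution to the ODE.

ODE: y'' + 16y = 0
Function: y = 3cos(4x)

Verification:
y'' = -48cos(4x)
y'' + 16y = 0 ✓

Yes, it is a solution.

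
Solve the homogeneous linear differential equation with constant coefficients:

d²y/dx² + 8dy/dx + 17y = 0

Characteristic equation: r² + 8r + 17 = 0
Roots: r = -4 ± i (complex conjugates)
General solution: y = e^(-4x)(C₁cos(x) + C₂sin(x))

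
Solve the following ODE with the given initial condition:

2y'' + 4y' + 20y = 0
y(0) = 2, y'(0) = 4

General solution: y = e^(-x)(C₁cos(3x) + C₂sin(3x))
Complex roots r = -1 ± 3i
Applying ICs: C₁ = 2, C₂ = 2
Particular solution: y = e^(-x)(2cos(3x) + 2sin(3x))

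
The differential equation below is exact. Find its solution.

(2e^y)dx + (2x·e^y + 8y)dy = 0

Verify exactness: ∂M/∂y = ∂N/∂x ✓
Find F(x,y) such that ∂F/∂x = M, ∂F/∂y = N
Solution: 2x·e^y + 4y² = C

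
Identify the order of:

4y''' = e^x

The order is 3 (highest derivative is of order 3).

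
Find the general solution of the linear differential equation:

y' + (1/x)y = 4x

Using integrating factor method:

General solution: y = (4/3)x^2 + C/x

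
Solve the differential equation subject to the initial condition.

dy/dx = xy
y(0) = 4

General solution: y = Ce^(x²/2)
Applying IC y(0) = 4:
Particular solution: y = 4e^(x²/2)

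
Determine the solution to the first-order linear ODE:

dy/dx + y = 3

Using integrating factor method:

General solution: y = 3 + Ce^(-x)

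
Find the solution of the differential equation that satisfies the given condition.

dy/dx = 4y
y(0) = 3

General solution: y = Ce^(4x)
Applying IC y(0) = 3:
Particular solution: y = 3e^(4x)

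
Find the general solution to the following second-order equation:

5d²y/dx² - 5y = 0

Characteristic equation: 5r² - 5 = 0
Divide by 5: r² - 1 = 0
Roots: r = 1, -1 (distinct real)
General solution: y = C₁e^x + C₂e^(-x)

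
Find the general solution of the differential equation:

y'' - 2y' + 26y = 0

Characteristic equation: r² - 2r + 26 = 0
Roots: r = 1 ± 5i (complex conjugates)
General solution: y = e^x(C₁cos(5x) + C₂sin(5x))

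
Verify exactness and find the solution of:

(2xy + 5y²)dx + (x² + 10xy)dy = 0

Verify exactness: ∂M/∂y = ∂N/∂x ✓
Find F(x,y) such that ∂F/∂x = M, ∂F/∂y = N
Solution: x²y + 5xy² = C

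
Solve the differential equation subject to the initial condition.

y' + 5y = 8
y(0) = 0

General solution: y = 8/5 + Ce^(-5x)
Applying y(0) = 0: C = 0 - 8/5 = -8/5
Particular solution: y = 8/5 - (8/5)e^(-5x)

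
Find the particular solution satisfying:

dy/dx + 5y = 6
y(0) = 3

General solution: y = 6/5 + Ce^(-5x)
Applying y(0) = 3: C = 3 - 6/5 = 9/5
Particular solution: y = 6/5 + (9/5)e^(-5x)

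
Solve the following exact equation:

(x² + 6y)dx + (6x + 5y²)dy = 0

Verify exactness: ∂M/∂y = ∂N/∂x ✓
Find F(x,y) such that ∂F/∂x = M, ∂F/∂y = N
Solution: x³/3 + 6xy + 5y³/3 = C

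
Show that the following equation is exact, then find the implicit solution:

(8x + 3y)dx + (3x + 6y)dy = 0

Verify exactness: ∂M/∂y = ∂N/∂x ✓
Find F(x,y) such that ∂F/∂x = M, ∂F/∂y = N
Solution: 4x² + 3xy + 3y² = C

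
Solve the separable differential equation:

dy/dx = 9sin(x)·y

Separating variables and integrating:
ln|y| = -9cos(x) + C

General solution: y = Ce^(-9cos(x))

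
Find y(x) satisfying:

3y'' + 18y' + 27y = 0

Characteristic equation: 3r² + 18r + 27 = 0
Divide by 3: r² + 6r + 9 = 0
Factored: (r + 3)² = 0
Repeated root: r = -3
General solution: y = (C₁ + C₂x)e^(-3x)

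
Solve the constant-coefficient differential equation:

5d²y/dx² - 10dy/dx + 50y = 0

Characteristic equation: 5r² - 10r + 50 = 0
Divide by 5: r² - 2r + 10 = 0
Roots: r = 1 ± 3i (complex conjugates)
General solution: y = e^x(C₁cos(3x) + C₂sin(3x))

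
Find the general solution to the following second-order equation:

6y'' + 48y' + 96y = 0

Characteristic equation: 6r² + 48r + 96 = 0
Divide by 6: r² + 8r + 16 = 0
Factored: (r + 4)² = 0
Repeated root: r = -4
General solution: y = (C₁ + C₂x)e^(-4x)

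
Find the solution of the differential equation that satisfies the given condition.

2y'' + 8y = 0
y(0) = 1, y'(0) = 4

General solution: y = C₁cos(2x) + C₂sin(2x)
Complex roots r = ±2i
Applying ICs: C₁ = 1, C₂ = 2
Particular solution: y = cos(2x) + 2sin(2x)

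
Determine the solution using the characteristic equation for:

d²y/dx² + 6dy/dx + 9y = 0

Characteristic equation: r² + 6r + 9 = 0
Factored: (r + 3)² = 0
Repeated root: r = -3
General solution: y = (C₁ + C₂x)e^(-3x)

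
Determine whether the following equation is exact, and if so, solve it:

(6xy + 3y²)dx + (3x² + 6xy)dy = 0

Verify exactness: ∂M/∂y = ∂N/∂x ✓
Find F(x,y) such that ∂F/∂x = M, ∂F/∂y = N
Solution: 3x²y + 3xy² = C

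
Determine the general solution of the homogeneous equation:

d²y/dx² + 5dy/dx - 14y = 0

Characteristic equation: r² + 5r - 14 = 0
Roots: r = 2, -7 (distinct real)
General solution: y = C₁e^(2x) + C₂e^(-7x)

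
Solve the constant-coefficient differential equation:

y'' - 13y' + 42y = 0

Characteristic equation: r² - 13r + 42 = 0
Roots: r = 7, 6 (distinct real)
General solution: y = C₁e^(7x) + C₂e^(6x)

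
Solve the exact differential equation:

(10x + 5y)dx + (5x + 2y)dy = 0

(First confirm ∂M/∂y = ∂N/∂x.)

Verify exactness: ∂M/∂y = ∂N/∂x ✓
Find F(x,y) such that ∂F/∂x = M, ∂F/∂y = N
Solution: 5x² + 5xy + y² = C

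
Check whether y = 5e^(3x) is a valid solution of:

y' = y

Verification:
y = 5e^(3x)
y' = 15e^(3x)
But y = 5e^(3x)
y' ≠ y — the derivative does not match

No, it is not a solution.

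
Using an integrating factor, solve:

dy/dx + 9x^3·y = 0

Using integrating factor method:

General solution: y = Ce^(-9x^4/4)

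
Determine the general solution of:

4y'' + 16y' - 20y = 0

Characteristic equation: 4r² + 16r - 20 = 0
Divide by 4: r² + 4r - 5 = 0
Roots: r = 1, -5 (distinct real)
General solution: y = C₁e^x + C₂e^(-5x)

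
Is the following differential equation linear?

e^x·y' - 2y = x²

Yes. Linear (y and its derivatives appear to the first power only, no products of y terms)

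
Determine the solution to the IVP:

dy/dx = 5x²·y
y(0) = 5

General solution: y = Ce^(5x³/3)
Applying IC y(0) = 5:
Particular solution: y = 5e^(5x³/3)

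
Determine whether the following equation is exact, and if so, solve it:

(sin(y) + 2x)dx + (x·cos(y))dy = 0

Verify exactness: ∂M/∂y = ∂N/∂x ✓
Find F(x,y) such that ∂F/∂x = M, ∂F/∂y = N
Solution: x·sin(y) + x² = C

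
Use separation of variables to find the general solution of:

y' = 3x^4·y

Separating variables and integrating:
ln|y| = 3x^5/5 + C

General solution: y = Ce^(3x^5/5)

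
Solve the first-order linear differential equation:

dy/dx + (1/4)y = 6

Using integrating factor method:

General solution: y = 24 + Ce^(-x/4)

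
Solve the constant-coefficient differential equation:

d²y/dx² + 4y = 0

Characteristic equation: r² + 4 = 0
Roots: r = ±2i (complex conjugates)
General solution: y = C₁cos(2x) + C₂sin(2x)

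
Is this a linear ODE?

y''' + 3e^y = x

No. Nonlinear (e^y is nonlinear in y)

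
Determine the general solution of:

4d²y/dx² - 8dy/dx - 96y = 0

Characteristic equation: 4r² - 8r - 96 = 0
Divide by 4: r² - 2r - 24 = 0
Roots: r = 6, -4 (distinct real)
General solution: y = C₁e^(6x) + C₂e^(-4x)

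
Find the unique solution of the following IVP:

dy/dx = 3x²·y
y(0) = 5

General solution: y = Ce^(x³)
Applying IC y(0) = 5:
Particular solution: y = 5e^(x³)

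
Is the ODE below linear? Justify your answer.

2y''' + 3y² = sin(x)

No. Nonlinear (y² term)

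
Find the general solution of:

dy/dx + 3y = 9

Using integrating factor method:

General solution: y = 3 + Ce^(-3x)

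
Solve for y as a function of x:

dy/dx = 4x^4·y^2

Separating variables and integrating:
-1/y = 4x^5/5 + C

General solution: y^-1 = (-4/5)x^5 + C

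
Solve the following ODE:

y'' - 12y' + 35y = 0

Characteristic equation: r² - 12r + 35 = 0
Roots: r = 7, 5 (distinct real)
General solution: y = C₁e^(7x) + C₂e^(5x)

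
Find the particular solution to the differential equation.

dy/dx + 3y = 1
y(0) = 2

General solution: y = 1/3 + Ce^(-3x)
Applying y(0) = 2: C = 2 - 1/3 = 5/3
Particular solution: y = 1/3 + (5/3)e^(-3x)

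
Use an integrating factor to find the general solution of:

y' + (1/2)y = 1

Using integrating factor method:

General solution: y = 2 + Ce^(-x/2)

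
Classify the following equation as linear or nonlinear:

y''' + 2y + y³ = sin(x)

Nonlinear (y³ term)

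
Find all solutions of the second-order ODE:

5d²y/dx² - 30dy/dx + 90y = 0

Characteristic equation: 5r² - 30r + 90 = 0
Divide by 5: r² - 6r + 18 = 0
Roots: r = 3 ± 3i (complex conjugates)
General solution: y = e^(3x)(C₁cos(3x) + C₂sin(3x))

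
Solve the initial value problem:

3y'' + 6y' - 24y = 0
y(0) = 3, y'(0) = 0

General solution: y = C₁e^(2x) + C₂e^(-4x)
Applying ICs: C₁ = 2, C₂ = 1
Particular solution: y = 2e^(2x) + e^(-4x)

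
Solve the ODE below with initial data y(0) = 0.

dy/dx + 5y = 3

General solution: y = 3/5 + Ce^(-5x)
Applying y(0) = 0: C = 0 - 3/5 = -3/5
Particular solution: y = 3/5 - (3/5)e^(-5x)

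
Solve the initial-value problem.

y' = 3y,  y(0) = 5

General solution: y = Ce^(3x)
Applying IC y(0) = 5:
Particular solution: y = 5e^(3x)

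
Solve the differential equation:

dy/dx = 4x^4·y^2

Separating variables and integrating:
-1/y = 4x^5/5 + C

General solution: y^-1 = (-4/5)x^5 + C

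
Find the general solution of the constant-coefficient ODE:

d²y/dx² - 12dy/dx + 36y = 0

Characteristic equation: r² - 12r + 36 = 0
Factored: (r - 6)² = 0
Repeated root: r = 6
General solution: y = (C₁ + C₂x)e^(6x)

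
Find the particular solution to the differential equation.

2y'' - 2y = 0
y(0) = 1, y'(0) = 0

General solution: y = C₁e^x + C₂e^(-x)
Applying ICs: C₁ = 1/2, C₂ = 1/2
Particular solution: y = (1/2)e^x + (1/2)e^(-x)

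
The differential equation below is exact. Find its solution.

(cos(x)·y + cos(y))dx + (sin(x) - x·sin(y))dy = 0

Verify exactness: ∂M/∂y = ∂N/∂x ✓
Find F(x,y) such that ∂F/∂x = M, ∂F/∂y = N
Solution: sin(x)·y + x·cos(y) = C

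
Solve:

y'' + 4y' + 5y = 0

Characteristic equation: r² + 4r + 5 = 0
Roots: r = -2 ± i (complex conjugates)
General solution: y = e^(-2x)(C₁cos(x) + C₂sin(x))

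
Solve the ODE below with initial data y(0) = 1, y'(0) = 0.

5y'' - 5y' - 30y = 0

General solution: y = C₁e^(3x) + C₂e^(-2x)
Applying ICs: C₁ = 2/5, C₂ = 3/5
Particular solution: y = (2/5)e^(3x) + (3/5)e^(-2x)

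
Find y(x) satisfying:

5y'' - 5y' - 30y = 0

Characteristic equation: 5r² - 5r - 30 = 0
Divide by 5: r² - r - 6 = 0
Roots: r = 3, -2 (distinct real)
General solution: y = C₁e^(3x) + C₂e^(-2x)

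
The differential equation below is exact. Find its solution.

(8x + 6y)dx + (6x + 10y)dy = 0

Verify exactness: ∂M/∂y = ∂N/∂x ✓
Find F(x,y) such that ∂F/∂x = M, ∂F/∂y = N
Solution: 4x² + 6xy + 5y² = C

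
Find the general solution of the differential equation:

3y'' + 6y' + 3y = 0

Characteristic equation: 3r² + 6r + 3 = 0
Divide by 3: r² + 2r + 1 = 0
Factored: (r + 1)² = 0
Repeated root: r = -1
General solution: y = (C₁ + C₂x)e^(-x)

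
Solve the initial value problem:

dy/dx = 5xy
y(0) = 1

General solution: y = Ce^(5x²/2)
Applying IC y(0) = 1:
Particular solution: y = e^(5x²/2)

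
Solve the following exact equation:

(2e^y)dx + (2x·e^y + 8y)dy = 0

Verify exactness: ∂M/∂y = ∂N/∂x ✓
Find F(x,y) such that ∂F/∂x = M, ∂F/∂y = N
Solution: 2x·e^y + 4y² = C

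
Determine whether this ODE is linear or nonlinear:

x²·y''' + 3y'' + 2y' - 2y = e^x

Linear (y and its derivatives appear to the first power only, no products of y terms)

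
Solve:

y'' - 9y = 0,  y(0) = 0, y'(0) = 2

General solution: y = C₁e^(3x) + C₂e^(-3x)
Applying ICs: C₁ = 1/3, C₂ = -1/3
Particular solution: y = (1/3)e^(3x) - (1/3)e^(-3x)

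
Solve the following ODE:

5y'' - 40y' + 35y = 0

Characteristic equation: 5r² - 40r + 35 = 0
Divide by 5: r² - 8r + 7 = 0
Roots: r = 1, 7 (distinct real)
General solution: y = C₁e^x + C₂e^(7x)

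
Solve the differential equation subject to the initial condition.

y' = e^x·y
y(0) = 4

General solution: y = Ce^(e^x)
Applying IC y(0) = 4:
Particular solution: y = 4e^(e^x - 1)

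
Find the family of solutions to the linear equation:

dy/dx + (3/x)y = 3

Using integrating factor method:

General solution: y = (3/4)x + Cx^(-3)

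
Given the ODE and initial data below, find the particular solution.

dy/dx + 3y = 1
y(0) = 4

General solution: y = 1/3 + Ce^(-3x)
Applying y(0) = 4: C = 4 - 1/3 = 11/3
Particular solution: y = 1/3 + (11/3)e^(-3x)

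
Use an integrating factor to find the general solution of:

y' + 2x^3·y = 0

Using integrating factor method:

General solution: y = Ce^(-x^4/2)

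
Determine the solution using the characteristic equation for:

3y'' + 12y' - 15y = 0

Characteristic equation: 3r² + 12r - 15 = 0
Divide by 3: r² + 4r - 5 = 0
Roots: r = 1, -5 (distinct real)
General solution: y = C₁e^x + C₂e^(-5x)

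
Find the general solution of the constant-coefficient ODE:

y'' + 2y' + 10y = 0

Characteristic equation: r² + 2r + 10 = 0
Roots: r = -1 ± 3i (complex conjugates)
General solution: y = e^(-x)(C₁cos(3x) + C₂sin(3x))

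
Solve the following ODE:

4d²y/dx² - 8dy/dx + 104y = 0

Characteristic equation: 4r² - 8r + 104 = 0
Divide by 4: r² - 2r + 26 = 0
Roots: r = 1 ± 5i (complex conjugates)
General solution: y = e^x(C₁cos(5x) + C₂sin(5x))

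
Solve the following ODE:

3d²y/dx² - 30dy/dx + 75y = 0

Characteristic equation: 3r² - 30r + 75 = 0
Divide by 3: r² - 10r + 25 = 0
Factored: (r - 5)² = 0
Repeated root: r = 5
General solution: y = (C₁ + C₂x)e^(5x)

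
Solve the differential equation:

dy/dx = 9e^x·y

Separating variables and integrating:
ln|y| = 9e^x + C

General solution: y = Ce^(9e^x)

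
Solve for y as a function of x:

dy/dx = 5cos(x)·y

Separating variables and integrating:
ln|y| = 5sin(x) + C

General solution: y = Ce^(5sin(x))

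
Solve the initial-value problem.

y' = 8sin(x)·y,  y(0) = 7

General solution: y = Ce^(-8cos(x))
Applying IC y(0) = 7:
Particular solution: y = 7e^(8(1-cos(x)))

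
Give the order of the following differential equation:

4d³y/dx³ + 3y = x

The order is 3 (highest derivative is of order 3).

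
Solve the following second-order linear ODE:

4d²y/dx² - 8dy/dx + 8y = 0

Characteristic equation: 4r² - 8r + 8 = 0
Divide by 4: r² - 2r + 2 = 0
Roots: r = 1 ± i (complex conjugates)
General solution: y = e^x(C₁cos(x) + C₂sin(x))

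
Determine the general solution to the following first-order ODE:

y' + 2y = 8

Using integrating factor method:

General solution: y = 4 + Ce^(-2x)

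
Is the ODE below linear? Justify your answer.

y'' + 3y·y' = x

No. Nonlinear (product y·y')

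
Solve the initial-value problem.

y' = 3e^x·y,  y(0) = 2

General solution: y = Ce^(3e^x)
Applying IC y(0) = 2:
Particular solution: y = 2e^(3(e^x - 1))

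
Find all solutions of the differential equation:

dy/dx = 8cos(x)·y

Separating variables and integrating:
ln|y| = 8sin(x) + C

General solution: y = Ce^(8sin(x))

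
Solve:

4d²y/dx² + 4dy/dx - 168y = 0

Characteristic equation: 4r² + 4r - 168 = 0
Divide by 4: r² + r - 42 = 0
Roots: r = 6, -7 (distinct real)
General solution: y = C₁e^(6x) + C₂e^(-7x)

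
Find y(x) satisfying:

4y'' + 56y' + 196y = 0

Characteristic equation: 4r² + 56r + 196 = 0
Divide by 4: r² + 14r + 49 = 0
Factored: (r + 7)² = 0
Repeated root: r = -7
General solution: y = (C₁ + C₂x)e^(-7x)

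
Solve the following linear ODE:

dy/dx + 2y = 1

Using integrating factor method:

General solution: y = 1/2 + Ce^(-2x)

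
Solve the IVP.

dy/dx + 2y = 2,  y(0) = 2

General solution: y = 1 + Ce^(-2x)
Applying y(0) = 2: C = 2 - 1 = 1
Particular solution: y = 1 + e^(-2x)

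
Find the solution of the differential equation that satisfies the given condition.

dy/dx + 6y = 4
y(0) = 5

General solution: y = 2/3 + Ce^(-6x)
Applying y(0) = 5: C = 5 - 2/3 = 13/3
Particular solution: y = 2/3 + (13/3)e^(-6x)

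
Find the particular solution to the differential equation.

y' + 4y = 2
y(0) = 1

General solution: y = 1/2 + Ce^(-4x)
Applying y(0) = 1: C = 1 - 1/2 = 1/2
Particular solution: y = 1/2 + (1/2)e^(-4x)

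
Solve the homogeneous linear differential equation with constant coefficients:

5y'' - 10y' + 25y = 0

Characteristic equation: 5r² - 10r + 25 = 0
Divide by 5: r² - 2r + 5 = 0
Roots: r = 1 ± 2i (complex conjugates)
General solution: y = e^x(C₁cos(2x) + C₂sin(2x))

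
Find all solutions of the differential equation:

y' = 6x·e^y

Separating variables and integrating:
-e^(-y) = 3x² + C

General solution: y = -ln(C - 3x²)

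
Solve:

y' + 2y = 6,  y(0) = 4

General solution: y = 3 + Ce^(-2x)
Applying y(0) = 4: C = 4 - 3 = 1
Particular solution: y = 3 + e^(-2x)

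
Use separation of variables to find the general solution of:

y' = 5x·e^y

Separating variables and integrating:
-e^(-y) = 5x²/2 + C

General solution: y = -ln(C - 5x²/2)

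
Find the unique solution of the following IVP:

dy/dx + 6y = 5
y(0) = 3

General solution: y = 5/6 + Ce^(-6x)
Applying y(0) = 3: C = 3 - 5/6 = 13/6
Particular solution: y = 5/6 + (13/6)e^(-6x)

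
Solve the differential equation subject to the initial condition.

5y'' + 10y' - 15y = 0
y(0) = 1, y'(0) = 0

General solution: y = C₁e^x + C₂e^(-3x)
Applying ICs: C₁ = 3/4, C₂ = 1/4
Particular solution: y = (3/4)e^x + (1/4)e^(-3x)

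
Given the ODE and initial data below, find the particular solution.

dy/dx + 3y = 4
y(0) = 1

General solution: y = 4/3 + Ce^(-3x)
Applying y(0) = 1: C = 1 - 4/3 = -1/3
Particular solution: y = 4/3 - (1/3)e^(-3x)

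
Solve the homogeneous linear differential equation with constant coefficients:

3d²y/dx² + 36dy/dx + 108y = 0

Characteristic equation: 3r² + 36r + 108 = 0
Divide by 3: r² + 12r + 36 = 0
Factored: (r + 6)² = 0
Repeated root: r = -6
General solution: y = (C₁ + C₂x)e^(-6x)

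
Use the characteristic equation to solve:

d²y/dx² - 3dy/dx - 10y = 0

Characteristic equation: r² - 3r - 10 = 0
Roots: r = 5, -2 (distinct real)
General solution: y = C₁e^(5x) + C₂e^(-2x)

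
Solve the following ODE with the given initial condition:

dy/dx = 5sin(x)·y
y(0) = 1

General solution: y = Ce^(-5cos(x))
Applying IC y(0) = 1:
Particular solution: y = e^(5(1-cos(x)))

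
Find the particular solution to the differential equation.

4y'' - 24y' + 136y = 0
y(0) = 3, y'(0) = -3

General solution: y = e^(3x)(C₁cos(5x) + C₂sin(5x))
Complex roots r = 3 ± 5i
Applying ICs: C₁ = 3, C₂ = -12/5
Particular solution: y = e^(3x)(3cos(5x) - (12/5)sin(5x))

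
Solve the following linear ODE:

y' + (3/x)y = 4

Using integrating factor method:

General solution: y = x + Cx^(-3)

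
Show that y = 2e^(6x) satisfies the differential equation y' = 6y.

Verification:
y = 2e^(6x)
y' = 12e^(6x)
6y = 12e^(6x)
y' = 6y ✓

Yes, it is a solution.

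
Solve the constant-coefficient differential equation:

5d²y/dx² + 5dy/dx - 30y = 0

Characteristic equation: 5r² + 5r - 30 = 0
Divide by 5: r² + r - 6 = 0
Roots: r = 2, -3 (distinct real)
General solution: y = C₁e^(2x) + C₂e^(-3x)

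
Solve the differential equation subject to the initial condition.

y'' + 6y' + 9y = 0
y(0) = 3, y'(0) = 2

General solution: y = (C₁ + C₂x)e^(-3x)
Repeated root r = -3
Applying ICs: C₁ = 3, C₂ = 11
Particular solution: y = (3 + 11x)e^(-3x)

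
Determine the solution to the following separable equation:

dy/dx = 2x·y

Separating variables and integrating:
ln|y| = x^2 + C

General solution: y = Ce^(x^2)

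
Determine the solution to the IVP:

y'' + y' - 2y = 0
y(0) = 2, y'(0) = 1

General solution: y = C₁e^x + C₂e^(-2x)
Applying ICs: C₁ = 5/3, C₂ = 1/3
Particular solution: y = (5/3)e^x + (1/3)e^(-2x)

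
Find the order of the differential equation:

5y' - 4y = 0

The order is 1 (highest derivative is of order 1).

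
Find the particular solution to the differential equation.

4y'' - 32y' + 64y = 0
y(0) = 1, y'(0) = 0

General solution: y = (C₁ + C₂x)e^(4x)
Repeated root r = 4
Applying ICs: C₁ = 1, C₂ = -4
Particular solution: y = (1 - 4x)e^(4x)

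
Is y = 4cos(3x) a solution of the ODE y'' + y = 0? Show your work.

Verification:
y'' = -36cos(3x)
y'' + y ≠ 0 (frequency mismatch: got 9 instead of 1)

No, it is not a solution.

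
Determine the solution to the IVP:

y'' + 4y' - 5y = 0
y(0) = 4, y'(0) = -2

General solution: y = C₁e^x + C₂e^(-5x)
Applying ICs: C₁ = 3, C₂ = 1
Particular solution: y = 3e^x + e^(-5x)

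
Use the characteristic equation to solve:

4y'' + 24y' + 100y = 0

Characteristic equation: 4r² + 24r + 100 = 0
Divide by 4: r² + 6r + 25 = 0
Roots: r = -3 ± 4i (complex conjugates)
General solution: y = e^(-3x)(C₁cos(4x) + C₂sin(4x))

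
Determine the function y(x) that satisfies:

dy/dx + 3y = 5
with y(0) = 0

General solution: y = 5/3 + Ce^(-3x)
Applying y(0) = 0: C = 0 - 5/3 = -5/3
Particular solution: y = 5/3 - (5/3)e^(-3x)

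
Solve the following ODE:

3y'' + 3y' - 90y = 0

Characteristic equation: 3r² + 3r - 90 = 0
Divide by 3: r² + r - 30 = 0
Roots: r = 5, -6 (distinct real)
General solution: y = C₁e^(5x) + C₂e^(-6x)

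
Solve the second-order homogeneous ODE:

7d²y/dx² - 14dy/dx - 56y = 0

Characteristic equation: 7r² - 14r - 56 = 0
Divide by 7: r² - 2r - 8 = 0
Roots: r = 4, -2 (distinct real)
General solution: y = C₁e^(4x) + C₂e^(-2x)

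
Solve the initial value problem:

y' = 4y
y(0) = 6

General solution: y = Ce^(4x)
Applying IC y(0) = 6:
Particular solution: y = 6e^(4x)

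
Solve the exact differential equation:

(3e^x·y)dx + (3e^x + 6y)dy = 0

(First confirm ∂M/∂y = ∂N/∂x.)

Verify exactness: ∂M/∂y = ∂N/∂x ✓
Find F(x,y) such that ∂F/∂x = M, ∂F/∂y = N
Solution: 3e^x·y + 3y² = C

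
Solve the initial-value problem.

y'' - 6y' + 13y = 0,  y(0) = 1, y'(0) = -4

General solution: y = e^(3x)(C₁cos(2x) + C₂sin(2x))
Complex roots r = 3 ± 2i
Applying ICs: C₁ = 1, C₂ = -7/2
Particular solution: y = e^(3x)(cos(2x) - (7/2)sin(2x))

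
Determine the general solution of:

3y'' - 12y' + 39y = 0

Characteristic equation: 3r² - 12r + 39 = 0
Divide by 3: r² - 4r + 13 = 0
Roots: r = 2 ± 3i (complex conjugates)
General solution: y = e^(2x)(C₁cos(3x) + C₂sin(3x))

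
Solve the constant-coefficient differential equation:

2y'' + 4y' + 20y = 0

Characteristic equation: 2r² + 4r + 20 = 0
Divide by 2: r² + 2r + 10 = 0
Roots: r = -1 ± 3i (complex conjugates)
General solution: y = e^(-x)(C₁cos(3x) + C₂sin(3x))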